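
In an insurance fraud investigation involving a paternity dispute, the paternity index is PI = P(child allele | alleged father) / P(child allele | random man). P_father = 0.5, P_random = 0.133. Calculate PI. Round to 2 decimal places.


Paternity Index calculation:
PI = P(allele|father) / P(allele|random)
PI = 0.5 / 0.133
PI = 3.76

3.76


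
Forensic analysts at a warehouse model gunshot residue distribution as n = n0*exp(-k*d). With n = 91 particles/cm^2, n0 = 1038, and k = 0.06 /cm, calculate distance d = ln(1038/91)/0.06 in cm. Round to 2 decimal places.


GSR distance calculation:
n0/n = 1038 / 91 = 11.406593
ln(n0/n) = 2.434192
d = 2.434192 / 0.06 = 40.57 cm

40.57


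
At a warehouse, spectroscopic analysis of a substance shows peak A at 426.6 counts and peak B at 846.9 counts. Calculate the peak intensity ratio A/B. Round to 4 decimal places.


Spectral peak ratio:
Peak A = 426.6 counts
Peak B = 846.9 counts
Ratio = 426.6 / 846.9 = 0.5037

0.5037


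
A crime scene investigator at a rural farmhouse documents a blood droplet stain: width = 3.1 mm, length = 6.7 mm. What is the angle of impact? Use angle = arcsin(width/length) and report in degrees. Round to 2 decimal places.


Blood spatter impact angle calculation:
width / length = 3.1 / 6.7 = 0.462687
angle = arcsin(0.462687)
angle = 27.56 degrees

27.56


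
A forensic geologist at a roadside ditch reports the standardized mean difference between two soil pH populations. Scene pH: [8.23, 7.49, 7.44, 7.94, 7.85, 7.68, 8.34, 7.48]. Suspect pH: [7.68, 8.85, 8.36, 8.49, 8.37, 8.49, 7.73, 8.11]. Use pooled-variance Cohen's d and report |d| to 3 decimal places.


Pooled-variance Cohen's d for soil pH comparison:
Scene mean = 62.45 / 8 = 7.80625
Suspect mean = 66.08 / 8 = 8.26
Scene sample variance s_s^2 = 0.120112
Suspect sample variance s_c^2 = 0.1594
Pooled variance = ((n_s-1)*s_s^2 + (n_c-1)*s_c^2) / (n_s + n_c - 2) = 0.139756
Pooled SD = sqrt(0.139756) = 0.37384
Mean difference = -0.45375
|d| = |-0.45375| / 0.37384 = 1.214

1.214


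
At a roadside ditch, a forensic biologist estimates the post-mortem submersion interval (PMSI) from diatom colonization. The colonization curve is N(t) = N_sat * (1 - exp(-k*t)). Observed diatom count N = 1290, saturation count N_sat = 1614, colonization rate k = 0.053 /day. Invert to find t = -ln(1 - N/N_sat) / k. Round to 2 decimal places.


PMSI from diatom colonization curve:
N / N_sat = 1290 / 1614 = 0.799257
1 - N/N_sat = 0.200743
ln(1 - N/N_sat) = -1.60573
t = -ln(1 - N/N_sat) / k = -(-1.60573) / 0.053 = 30.30 days

30.30


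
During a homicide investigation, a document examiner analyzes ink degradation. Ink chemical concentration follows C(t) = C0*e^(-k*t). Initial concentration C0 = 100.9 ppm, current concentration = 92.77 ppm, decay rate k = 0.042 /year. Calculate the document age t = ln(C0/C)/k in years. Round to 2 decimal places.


Document age estimation:
C0/C = 100.9 / 92.77 = 1.087636
ln(C0/C) = 0.084007
t = 0.084007 / 0.042 = 2.00 years

2.00


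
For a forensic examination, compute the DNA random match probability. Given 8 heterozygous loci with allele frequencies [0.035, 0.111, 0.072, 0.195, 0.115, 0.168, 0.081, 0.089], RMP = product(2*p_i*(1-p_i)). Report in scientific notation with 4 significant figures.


Computing RMP for 8 loci:
Locus 1: 2 * 0.035 * 0.965 = 0.06755
Locus 2: 2 * 0.111 * 0.889 = 0.197358
Locus 3: 2 * 0.072 * 0.928 = 0.133632
Locus 4: 2 * 0.195 * 0.805 = 0.31395
Locus 5: 2 * 0.115 * 0.885 = 0.20355
Locus 6: 2 * 0.168 * 0.832 = 0.279552
Locus 7: 2 * 0.081 * 0.919 = 0.148878
Locus 8: 2 * 0.089 * 0.911 = 0.162158
RMP = 7.683e-07

7.683e-07


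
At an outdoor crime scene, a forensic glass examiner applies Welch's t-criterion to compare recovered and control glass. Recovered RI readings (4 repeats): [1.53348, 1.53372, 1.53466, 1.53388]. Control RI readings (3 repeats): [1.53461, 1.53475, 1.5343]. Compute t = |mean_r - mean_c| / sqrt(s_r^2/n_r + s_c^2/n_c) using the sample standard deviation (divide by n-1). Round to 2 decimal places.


Welch's t-criterion for glass RI comparison:
Recovered mean = sum / n_r = 6.13574 / 4 = 1.533935
Control mean = sum / n_c = 4.60366 / 3 = 1.5345533
Recovered sample variance s_r^2 = 2.60633e-07
Control sample variance s_c^2 = 5.30333e-08
Welch SE (unpooled) = sqrt(s_r^2/n_r + s_c^2/n_c) = sqrt(6.51583e-08 + 1.76778e-08) = sqrt(8.28361e-08) = 0.000287813
|mean_r - mean_c| = 0.000618333
t = 0.000618333 / 0.000287813 = 2.15

2.15


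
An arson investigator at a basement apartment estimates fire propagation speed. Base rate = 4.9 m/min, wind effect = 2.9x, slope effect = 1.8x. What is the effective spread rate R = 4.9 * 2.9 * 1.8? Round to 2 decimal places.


Fire spread rate calculation:
R = R0 * wind_factor * slope_factor
= 4.9 * 2.9 * 1.8
= 14.21 * 1.8
= 25.58 m/min

25.58


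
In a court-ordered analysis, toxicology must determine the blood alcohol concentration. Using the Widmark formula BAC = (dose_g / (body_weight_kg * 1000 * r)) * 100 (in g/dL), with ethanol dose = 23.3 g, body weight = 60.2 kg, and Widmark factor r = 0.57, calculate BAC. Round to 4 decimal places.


Applying the Widmark formula:
BAC = (dose_g / (body_wt * 1000 * r)) * 100
Denominator = 60.2 * 1000 * 0.57 = 34314
BAC = (23.3 / 34314) * 100
BAC = 0.0679 g/dL

0.0679


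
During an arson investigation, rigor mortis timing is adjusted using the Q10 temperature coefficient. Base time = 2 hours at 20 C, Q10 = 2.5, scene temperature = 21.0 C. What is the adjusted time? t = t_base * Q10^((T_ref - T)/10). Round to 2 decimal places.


Rigor mortis time adjustment:
Exponent = (T_ref - T_actual) / 10 = (20 - 21.0) / 10 = -0.1
Q10 factor = 2.5^-0.1 = 0.91244
t_adjusted = 2 * 0.91244 = 1.82 hours

1.82


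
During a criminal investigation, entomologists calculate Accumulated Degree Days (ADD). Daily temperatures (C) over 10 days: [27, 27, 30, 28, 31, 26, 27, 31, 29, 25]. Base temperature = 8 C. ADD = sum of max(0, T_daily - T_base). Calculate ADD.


Computing ADD day by day:
Day 1: max(0, 27 - 8) = 19
Day 2: max(0, 27 - 8) = 19
Day 3: max(0, 30 - 8) = 22
Day 4: max(0, 28 - 8) = 20
Day 5: max(0, 31 - 8) = 23
Day 6: max(0, 26 - 8) = 18
Day 7: max(0, 27 - 8) = 19
Day 8: max(0, 31 - 8) = 23
Day 9: max(0, 29 - 8) = 21
Day 10: max(0, 25 - 8) = 17
Total ADD = 201

201


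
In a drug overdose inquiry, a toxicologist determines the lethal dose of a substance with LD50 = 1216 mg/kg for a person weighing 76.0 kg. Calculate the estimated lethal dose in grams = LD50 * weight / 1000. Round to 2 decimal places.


Lethal dose calculation:
Lethal dose = LD50 * body_weight / 1000
= 1216 * 76.0 / 1000
= 92416 / 1000
= 92.42 g

92.42


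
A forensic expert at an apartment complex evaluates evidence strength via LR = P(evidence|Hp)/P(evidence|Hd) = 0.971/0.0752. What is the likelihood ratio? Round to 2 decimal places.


Likelihood ratio calculation:
LR = P(E|Hp) / P(E|Hd)
LR = 0.971 / 0.0752
LR = 12.91

12.91


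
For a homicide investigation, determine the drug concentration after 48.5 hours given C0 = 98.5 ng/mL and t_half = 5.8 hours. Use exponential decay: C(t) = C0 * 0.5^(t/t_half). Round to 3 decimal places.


Drug concentration decay:
Number of half-lives = t / t_half = 48.5 / 5.8 = 8.362069
Decay factor = 0.5^8.362069 = 0.00303925
C(t) = 98.5 * 0.00303925 = 0.299 ng/mL

0.299


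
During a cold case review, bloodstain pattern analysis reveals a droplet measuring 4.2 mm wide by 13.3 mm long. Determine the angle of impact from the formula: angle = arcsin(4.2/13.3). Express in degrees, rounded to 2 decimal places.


Blood spatter impact angle calculation:
width / length = 4.2 / 13.3 = 0.315789
angle = arcsin(0.315789)
angle = 18.41 degrees

18.41


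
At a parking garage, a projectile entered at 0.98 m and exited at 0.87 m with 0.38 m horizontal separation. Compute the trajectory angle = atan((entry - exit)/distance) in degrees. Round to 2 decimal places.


Bullet trajectory angle:
Height difference = 0.98 - 0.87 = 0.11 m
angle = atan(0.11 / 0.38)
angle = atan(0.289474)
angle = 16.14 degrees

16.14


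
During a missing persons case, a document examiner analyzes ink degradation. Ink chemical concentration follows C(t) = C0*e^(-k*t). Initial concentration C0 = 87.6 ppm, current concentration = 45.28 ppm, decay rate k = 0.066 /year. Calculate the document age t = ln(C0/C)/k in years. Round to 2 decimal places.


Document age estimation:
C0/C = 87.6 / 45.28 = 1.934629
ln(C0/C) = 0.659916
t = 0.659916 / 0.066 = 10.00 years

10.00


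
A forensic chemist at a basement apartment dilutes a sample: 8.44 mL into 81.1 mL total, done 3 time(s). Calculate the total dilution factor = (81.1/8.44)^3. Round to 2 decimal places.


Dilution factor calculation:
Single dilution = V_total / V_sample = 81.1 / 8.44 ≈ 9.609005
Number of dilutions = 3
Total DF = (81.1 / 8.44)^3 (full precision, rounded at the end) = 887.23

887.23


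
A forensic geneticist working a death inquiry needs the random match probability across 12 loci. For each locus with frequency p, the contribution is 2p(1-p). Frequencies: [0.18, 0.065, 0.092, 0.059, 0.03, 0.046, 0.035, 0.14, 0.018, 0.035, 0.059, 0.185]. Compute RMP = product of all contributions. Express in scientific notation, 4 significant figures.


Computing RMP for 12 loci:
Locus 1: 2 * 0.18 * 0.82 = 0.2952
Locus 2: 2 * 0.065 * 0.935 = 0.12155
Locus 3: 2 * 0.092 * 0.908 = 0.167072
Locus 4: 2 * 0.059 * 0.941 = 0.111038
Locus 5: 2 * 0.03 * 0.97 = 0.0582
Locus 6: 2 * 0.046 * 0.954 = 0.087768
Locus 7: 2 * 0.035 * 0.965 = 0.06755
Locus 8: 2 * 0.14 * 0.86 = 0.2408
Locus 9: 2 * 0.018 * 0.982 = 0.035352
Locus 10: 2 * 0.035 * 0.965 = 0.06755
Locus 11: 2 * 0.059 * 0.941 = 0.111038
Locus 12: 2 * 0.185 * 0.815 = 0.30155
RMP = 4.422e-12

4.422e-12


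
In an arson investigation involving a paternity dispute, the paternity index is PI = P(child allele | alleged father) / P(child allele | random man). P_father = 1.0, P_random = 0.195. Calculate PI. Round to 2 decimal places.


Paternity Index calculation:
PI = P(allele|father) / P(allele|random)
PI = 1.0 / 0.195
PI = 5.13

5.13


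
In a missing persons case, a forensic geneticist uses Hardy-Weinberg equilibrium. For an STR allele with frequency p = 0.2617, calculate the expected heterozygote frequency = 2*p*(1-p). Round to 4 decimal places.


Hardy-Weinberg heterozygote frequency:
q = 1 - p = 1 - 0.2617 = 0.7383
2pq = 2 * 0.2617 * 0.7383 = 0.3864

0.3864


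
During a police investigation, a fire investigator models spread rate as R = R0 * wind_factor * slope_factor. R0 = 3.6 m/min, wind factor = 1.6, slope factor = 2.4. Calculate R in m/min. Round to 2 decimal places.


Fire spread rate calculation:
R = R0 * wind_factor * slope_factor
= 3.6 * 1.6 * 2.4
= 5.76 * 2.4
= 13.82 m/min

13.82


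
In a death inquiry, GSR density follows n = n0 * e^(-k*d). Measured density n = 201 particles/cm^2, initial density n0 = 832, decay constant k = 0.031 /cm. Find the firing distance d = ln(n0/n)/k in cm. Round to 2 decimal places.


GSR distance calculation:
n0/n = 832 / 201 = 4.139303
ln(n0/n) = 1.420527
d = 1.420527 / 0.031 = 45.82 cm

45.82


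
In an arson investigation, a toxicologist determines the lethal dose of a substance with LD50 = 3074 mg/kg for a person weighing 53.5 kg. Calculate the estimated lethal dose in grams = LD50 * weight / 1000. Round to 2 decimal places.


Lethal dose calculation:
Lethal dose = LD50 * body_weight / 1000
= 3074 * 53.5 / 1000
= 164459 / 1000
= 164.46 g

164.46


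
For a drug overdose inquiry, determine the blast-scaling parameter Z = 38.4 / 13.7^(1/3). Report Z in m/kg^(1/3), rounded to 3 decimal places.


Scaled distance calculation:
W^(1/3) = 13.7^(1/3) = 2.392803
Z = R / W^(1/3) = 38.4 / 2.392803
Z = 16.048 m/kg^(1/3)

16.048


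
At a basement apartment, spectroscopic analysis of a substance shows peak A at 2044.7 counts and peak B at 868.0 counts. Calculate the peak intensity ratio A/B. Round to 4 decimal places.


Spectral peak ratio:
Peak A = 2044.7 counts
Peak B = 868.0 counts
Ratio = 2044.7 / 868.0 = 2.3556

2.3556


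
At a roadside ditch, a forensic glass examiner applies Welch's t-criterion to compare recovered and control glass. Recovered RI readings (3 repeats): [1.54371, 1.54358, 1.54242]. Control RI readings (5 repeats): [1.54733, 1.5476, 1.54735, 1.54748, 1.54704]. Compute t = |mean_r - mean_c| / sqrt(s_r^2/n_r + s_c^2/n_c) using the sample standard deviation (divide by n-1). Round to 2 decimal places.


Welch's t-criterion for glass RI comparison:
Recovered mean = sum / n_r = 4.62971 / 3 = 1.5432367
Control mean = sum / n_c = 7.7368 / 5 = 1.54736
Recovered sample variance s_r^2 = 5.04433e-07
Control sample variance s_c^2 = 4.385e-08
Welch SE (unpooled) = sqrt(s_r^2/n_r + s_c^2/n_c) = sqrt(1.68144e-07 + 8.77e-09) = sqrt(1.76914e-07) = 0.000420611
|mean_r - mean_c| = 0.00412333
t = 0.00412333 / 0.000420611 = 9.80

9.80


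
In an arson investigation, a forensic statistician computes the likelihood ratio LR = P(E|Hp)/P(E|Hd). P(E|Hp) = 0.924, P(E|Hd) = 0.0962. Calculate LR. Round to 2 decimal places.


Likelihood ratio calculation:
LR = P(E|Hp) / P(E|Hd)
LR = 0.924 / 0.0962
LR = 9.60

9.60


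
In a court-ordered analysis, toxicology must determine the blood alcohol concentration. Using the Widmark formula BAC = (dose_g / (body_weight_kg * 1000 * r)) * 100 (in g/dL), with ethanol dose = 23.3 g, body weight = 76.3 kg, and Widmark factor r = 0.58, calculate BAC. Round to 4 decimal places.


Applying the Widmark formula:
BAC = (dose_g / (body_wt * 1000 * r)) * 100
Denominator = 76.3 * 1000 * 0.58 = 44254
BAC = (23.3 / 44254) * 100
BAC = 0.0527 g/dL

0.0527


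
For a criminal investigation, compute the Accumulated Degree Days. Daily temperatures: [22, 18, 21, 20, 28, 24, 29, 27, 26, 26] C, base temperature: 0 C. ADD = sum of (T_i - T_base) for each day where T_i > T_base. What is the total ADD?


Computing ADD day by day:
Day 1: max(0, 22 - 0) = 22
Day 2: max(0, 18 - 0) = 18
Day 3: max(0, 21 - 0) = 21
Day 4: max(0, 20 - 0) = 20
Day 5: max(0, 28 - 0) = 28
Day 6: max(0, 24 - 0) = 24
Day 7: max(0, 29 - 0) = 29
Day 8: max(0, 27 - 0) = 27
Day 9: max(0, 26 - 0) = 26
Day 10: max(0, 26 - 0) = 26
Total ADD = 241

241


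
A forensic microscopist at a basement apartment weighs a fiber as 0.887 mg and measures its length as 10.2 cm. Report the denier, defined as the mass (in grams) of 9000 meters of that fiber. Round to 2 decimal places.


Denier calculation:
Mass in grams = 0.887 mg / 1000 = 0.000887 g
Length in meters = 10.2 cm / 100 = 0.102 m
Linear density = mass / length = 0.000887 / 0.102 = 0.00869608 g/m
Denier = (g/m) * 9000 = 0.00869608 * 9000 = 78.26

78.26


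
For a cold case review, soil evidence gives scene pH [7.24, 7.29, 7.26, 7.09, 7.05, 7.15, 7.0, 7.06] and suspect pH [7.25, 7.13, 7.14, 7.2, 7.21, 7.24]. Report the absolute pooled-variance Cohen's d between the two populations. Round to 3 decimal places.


Pooled-variance Cohen's d for soil pH comparison:
Scene mean = 57.14 / 8 = 7.1425
Suspect mean = 43.17 / 6 = 7.195
Scene sample variance s_s^2 = 0.011936
Suspect sample variance s_c^2 = 0.00251
Pooled variance = ((n_s-1)*s_s^2 + (n_c-1)*s_c^2) / (n_s + n_c - 2) = 0.008008
Pooled SD = sqrt(0.008008) = 0.089487
Mean difference = -0.0525
|d| = |-0.0525| / 0.089487 = 0.587

0.587


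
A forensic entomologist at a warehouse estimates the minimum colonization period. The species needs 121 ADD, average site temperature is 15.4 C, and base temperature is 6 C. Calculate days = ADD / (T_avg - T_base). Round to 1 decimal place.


Insect development time:
Effective temperature = avg_temp - T_base = 15.4 - 6 = 9.4 C
Days = ADD / effective_temp = 121 / 9.4 = 12.9 days

12.9


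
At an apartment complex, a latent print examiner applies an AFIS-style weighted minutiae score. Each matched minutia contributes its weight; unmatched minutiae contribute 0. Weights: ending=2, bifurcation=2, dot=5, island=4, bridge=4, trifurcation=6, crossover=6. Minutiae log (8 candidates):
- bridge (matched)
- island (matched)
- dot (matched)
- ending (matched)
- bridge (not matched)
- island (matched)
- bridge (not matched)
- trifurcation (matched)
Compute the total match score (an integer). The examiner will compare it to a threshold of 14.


Weighted minutiae match score:
  bridge: matched, +4 (running total 4)
  island: matched, +4 (running total 8)
  dot: matched, +5 (running total 13)
  ending: matched, +2 (running total 15)
  bridge: not matched, +0
  island: matched, +4 (running total 19)
  bridge: not matched, +0
  trifurcation: matched, +6 (running total 25)
Total score = 25
Threshold = 14; verdict = identification

25


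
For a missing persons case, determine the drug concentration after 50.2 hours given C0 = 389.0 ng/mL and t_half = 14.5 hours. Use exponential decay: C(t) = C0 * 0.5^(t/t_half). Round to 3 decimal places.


Drug concentration decay:
Number of half-lives = t / t_half = 50.2 / 14.5 = 3.462069
Decay factor = 0.5^3.462069 = 0.09074305
C(t) = 389.0 * 0.09074305 = 35.299 ng/mL

35.299


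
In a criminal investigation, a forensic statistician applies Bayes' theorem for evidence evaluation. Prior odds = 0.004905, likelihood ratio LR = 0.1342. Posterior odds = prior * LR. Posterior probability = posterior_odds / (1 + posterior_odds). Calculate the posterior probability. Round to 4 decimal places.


Bayesian evidence evaluation:
Posterior odds = prior_odds * LR = 0.004905 * 0.1342 = 0.000658251
Posterior probability = posterior_odds / (1 + posterior_odds)
= 0.000658251 / (1 + 0.000658251)
= 0.000658251 / 1.000658251
= 0.0007

0.0007


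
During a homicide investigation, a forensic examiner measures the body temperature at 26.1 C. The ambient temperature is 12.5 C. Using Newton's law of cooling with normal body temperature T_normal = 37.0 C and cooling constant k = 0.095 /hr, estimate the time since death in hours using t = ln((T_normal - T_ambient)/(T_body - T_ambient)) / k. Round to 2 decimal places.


Using Newton's law of cooling:
t = ln((T_normal - T_ambient) / (T_body - T_ambient)) / k
T_normal - T_ambient = 24.5
T_body - T_ambient = 13.6
Ratio = 1.801471
ln(ratio) = 0.588604
t = 0.588604 / 0.095 = 6.20 hours

6.20


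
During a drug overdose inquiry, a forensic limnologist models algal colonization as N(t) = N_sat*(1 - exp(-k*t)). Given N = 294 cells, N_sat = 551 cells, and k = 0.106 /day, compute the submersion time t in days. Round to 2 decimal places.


PMSI from diatom colonization curve:
N / N_sat = 294 / 551 = 0.533575
1 - N/N_sat = 0.466425
ln(1 - N/N_sat) = -0.762658
t = -ln(1 - N/N_sat) / k = -(-0.762658) / 0.106 = 7.19 days

7.19


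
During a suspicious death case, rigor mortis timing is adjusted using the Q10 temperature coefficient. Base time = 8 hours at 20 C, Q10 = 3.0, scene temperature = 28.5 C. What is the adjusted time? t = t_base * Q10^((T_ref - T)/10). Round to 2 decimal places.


Rigor mortis time adjustment:
Exponent = (T_ref - T_actual) / 10 = (20 - 28.5) / 10 = -0.85
Q10 factor = 3.0^-0.85 = 0.39305
t_adjusted = 8 * 0.39305 = 3.14 hours

3.14


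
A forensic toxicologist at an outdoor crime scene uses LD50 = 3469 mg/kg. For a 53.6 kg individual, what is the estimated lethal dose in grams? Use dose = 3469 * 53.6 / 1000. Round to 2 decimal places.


Lethal dose calculation:
Lethal dose = LD50 * body_weight / 1000
= 3469 * 53.6 / 1000
= 185938.4 / 1000
= 185.94 g

185.94


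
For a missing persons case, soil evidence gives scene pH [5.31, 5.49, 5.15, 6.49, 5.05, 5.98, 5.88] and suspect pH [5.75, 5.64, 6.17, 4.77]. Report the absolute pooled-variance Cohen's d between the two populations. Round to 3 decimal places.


Pooled-variance Cohen's d for soil pH comparison:
Scene mean = 39.35 / 7 = 5.621429
Suspect mean = 22.33 / 4 = 5.5825
Scene sample variance s_s^2 = 0.268814
Suspect sample variance s_c^2 = 0.345558
Pooled variance = ((n_s-1)*s_s^2 + (n_c-1)*s_c^2) / (n_s + n_c - 2) = 0.294396
Pooled SD = sqrt(0.294396) = 0.542583
Mean difference = 0.038929
|d| = |0.038929| / 0.542583 = 0.072

0.072


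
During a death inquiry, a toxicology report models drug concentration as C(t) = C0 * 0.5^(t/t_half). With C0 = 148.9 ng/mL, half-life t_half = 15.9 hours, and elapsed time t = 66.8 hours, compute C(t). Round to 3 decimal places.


Drug concentration decay:
Number of half-lives = t / t_half = 66.8 / 15.9 = 4.201258
Decay factor = 0.5^4.201258 = 0.05436199
C(t) = 148.9 * 0.05436199 = 8.095 ng/mL

8.095


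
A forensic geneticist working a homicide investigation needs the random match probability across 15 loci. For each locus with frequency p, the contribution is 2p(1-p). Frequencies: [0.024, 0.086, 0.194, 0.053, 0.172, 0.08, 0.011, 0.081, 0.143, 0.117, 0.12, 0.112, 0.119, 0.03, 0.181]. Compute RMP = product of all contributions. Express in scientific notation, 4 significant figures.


Computing RMP for 15 loci:
Locus 1: 2 * 0.024 * 0.976 = 0.046848
Locus 2: 2 * 0.086 * 0.914 = 0.157208
Locus 3: 2 * 0.194 * 0.806 = 0.312728
Locus 4: 2 * 0.053 * 0.947 = 0.100382
Locus 5: 2 * 0.172 * 0.828 = 0.284832
Locus 6: 2 * 0.08 * 0.92 = 0.1472
Locus 7: 2 * 0.011 * 0.989 = 0.021758
Locus 8: 2 * 0.081 * 0.919 = 0.148878
Locus 9: 2 * 0.143 * 0.857 = 0.245102
Locus 10: 2 * 0.117 * 0.883 = 0.206622
Locus 11: 2 * 0.12 * 0.88 = 0.2112
Locus 12: 2 * 0.112 * 0.888 = 0.198912
Locus 13: 2 * 0.119 * 0.881 = 0.209678
Locus 14: 2 * 0.03 * 0.97 = 0.0582
Locus 15: 2 * 0.181 * 0.819 = 0.296478
RMP = 2.417e-13

2.417e-13


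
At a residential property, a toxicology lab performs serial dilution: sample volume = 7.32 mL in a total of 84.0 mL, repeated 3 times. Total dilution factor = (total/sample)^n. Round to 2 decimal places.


Dilution factor calculation:
Single dilution = V_total / V_sample = 84.0 / 7.32 ≈ 11.47541
Number of dilutions = 3
Total DF = (84.0 / 7.32)^3 (full precision, rounded at the end) = 1511.14

1511.14


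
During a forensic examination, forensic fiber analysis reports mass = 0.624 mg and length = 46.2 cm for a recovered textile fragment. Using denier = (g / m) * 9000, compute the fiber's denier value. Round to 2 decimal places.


Denier calculation:
Mass in grams = 0.624 mg / 1000 = 0.000624 g
Length in meters = 46.2 cm / 100 = 0.462 m
Linear density = mass / length = 0.000624 / 0.462 = 0.00135065 g/m
Denier = (g/m) * 9000 = 0.00135065 * 9000 = 12.16

12.16


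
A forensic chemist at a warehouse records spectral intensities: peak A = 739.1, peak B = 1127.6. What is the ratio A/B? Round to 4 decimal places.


Spectral peak ratio:
Peak A = 739.1 counts
Peak B = 1127.6 counts
Ratio = 739.1 / 1127.6 = 0.6555

0.6555


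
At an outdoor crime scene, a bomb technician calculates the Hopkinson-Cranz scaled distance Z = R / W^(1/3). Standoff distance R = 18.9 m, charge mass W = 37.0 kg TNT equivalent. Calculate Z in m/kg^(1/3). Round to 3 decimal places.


Scaled distance calculation:
W^(1/3) = 37.0^(1/3) = 3.332222
Z = R / W^(1/3) = 18.9 / 3.332222
Z = 5.672 m/kg^(1/3)

5.672


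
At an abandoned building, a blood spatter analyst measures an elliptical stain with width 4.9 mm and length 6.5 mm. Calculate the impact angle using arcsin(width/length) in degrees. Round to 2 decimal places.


Blood spatter impact angle calculation:
width / length = 4.9 / 6.5 = 0.753846
angle = arcsin(0.753846)
angle = 48.92 degrees

48.92


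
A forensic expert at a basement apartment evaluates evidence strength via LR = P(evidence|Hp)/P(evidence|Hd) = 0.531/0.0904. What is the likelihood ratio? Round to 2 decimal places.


Likelihood ratio calculation:
LR = P(E|Hp) / P(E|Hd)
LR = 0.531 / 0.0904
LR = 5.87

5.87


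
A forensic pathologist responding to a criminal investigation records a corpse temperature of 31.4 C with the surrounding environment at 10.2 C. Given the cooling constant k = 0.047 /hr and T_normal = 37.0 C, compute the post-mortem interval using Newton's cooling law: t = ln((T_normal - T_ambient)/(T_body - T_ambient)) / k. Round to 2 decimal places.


Using Newton's law of cooling:
t = ln((T_normal - T_ambient) / (T_body - T_ambient)) / k
T_normal - T_ambient = 26.8
T_body - T_ambient = 21.2
Ratio = 1.264151
ln(ratio) = 0.234401
t = 0.234401 / 0.047 = 4.99 hours

4.99


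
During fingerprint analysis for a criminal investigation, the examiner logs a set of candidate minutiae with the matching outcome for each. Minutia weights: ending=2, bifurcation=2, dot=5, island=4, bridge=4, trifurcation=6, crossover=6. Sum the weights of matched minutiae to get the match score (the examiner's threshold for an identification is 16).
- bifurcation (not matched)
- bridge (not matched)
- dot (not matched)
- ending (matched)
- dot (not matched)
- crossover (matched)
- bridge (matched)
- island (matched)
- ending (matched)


Weighted minutiae match score:
  bifurcation: not matched, +0
  bridge: not matched, +0
  dot: not matched, +0
  ending: matched, +2 (running total 2)
  dot: not matched, +0
  crossover: matched, +6 (running total 8)
  bridge: matched, +4 (running total 12)
  island: matched, +4 (running total 16)
  ending: matched, +2 (running total 18)
Total score = 18
Threshold = 16; verdict = identification

18


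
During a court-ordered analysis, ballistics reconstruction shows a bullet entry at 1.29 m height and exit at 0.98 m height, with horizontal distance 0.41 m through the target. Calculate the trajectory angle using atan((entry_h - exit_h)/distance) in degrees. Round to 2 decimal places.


Bullet trajectory angle:
Height difference = 1.29 - 0.98 = 0.31 m
angle = atan(0.31 / 0.41)
angle = atan(0.756098)
angle = 37.09 degrees

37.09


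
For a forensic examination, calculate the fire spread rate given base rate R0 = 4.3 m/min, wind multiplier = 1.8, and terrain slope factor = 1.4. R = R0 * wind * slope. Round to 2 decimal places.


Fire spread rate calculation:
R = R0 * wind_factor * slope_factor
= 4.3 * 1.8 * 1.4
= 7.74 * 1.4
= 10.84 m/min

10.84


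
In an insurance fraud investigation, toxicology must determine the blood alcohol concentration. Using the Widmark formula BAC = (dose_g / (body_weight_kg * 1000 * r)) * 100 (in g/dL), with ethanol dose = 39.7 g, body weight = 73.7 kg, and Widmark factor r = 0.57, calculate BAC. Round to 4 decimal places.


Applying the Widmark formula:
BAC = (dose_g / (body_wt * 1000 * r)) * 100
Denominator = 73.7 * 1000 * 0.57 = 42009
BAC = (39.7 / 42009) * 100
BAC = 0.0945 g/dL

0.0945


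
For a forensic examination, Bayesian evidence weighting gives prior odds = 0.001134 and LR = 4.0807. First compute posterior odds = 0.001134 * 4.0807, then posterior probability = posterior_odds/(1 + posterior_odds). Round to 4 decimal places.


Bayesian evidence evaluation:
Posterior odds = prior_odds * LR = 0.001134 * 4.0807 = 0.004627514
Posterior probability = posterior_odds / (1 + posterior_odds)
= 0.004627514 / (1 + 0.004627514)
= 0.004627514 / 1.004627514
= 0.0046

0.0046


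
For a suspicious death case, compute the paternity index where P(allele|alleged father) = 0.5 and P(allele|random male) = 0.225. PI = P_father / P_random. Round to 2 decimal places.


Paternity Index calculation:
PI = P(allele|father) / P(allele|random)
PI = 0.5 / 0.225
PI = 2.22

2.22


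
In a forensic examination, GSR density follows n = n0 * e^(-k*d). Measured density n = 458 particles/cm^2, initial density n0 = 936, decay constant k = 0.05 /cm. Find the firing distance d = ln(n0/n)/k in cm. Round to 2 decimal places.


GSR distance calculation:
n0/n = 936 / 458 = 2.043668
ln(n0/n) = 0.714746
d = 0.714746 / 0.05 = 14.29 cm

14.29


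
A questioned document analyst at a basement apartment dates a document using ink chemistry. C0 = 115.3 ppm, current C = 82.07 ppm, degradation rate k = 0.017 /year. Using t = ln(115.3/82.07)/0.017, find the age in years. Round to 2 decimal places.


Document age estimation:
C0/C = 115.3 / 82.07 = 1.404898
ln(C0/C) = 0.339965
t = 0.339965 / 0.017 = 20.00 years

20.00


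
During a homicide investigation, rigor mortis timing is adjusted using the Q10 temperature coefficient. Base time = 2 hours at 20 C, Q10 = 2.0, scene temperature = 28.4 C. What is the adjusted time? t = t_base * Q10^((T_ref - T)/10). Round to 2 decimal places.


Rigor mortis time adjustment:
Exponent = (T_ref - T_actual) / 10 = (20 - 28.4) / 10 = -0.84
Q10 factor = 2.0^-0.84 = 0.55864
t_adjusted = 2 * 0.55864 = 1.12 hours

1.12


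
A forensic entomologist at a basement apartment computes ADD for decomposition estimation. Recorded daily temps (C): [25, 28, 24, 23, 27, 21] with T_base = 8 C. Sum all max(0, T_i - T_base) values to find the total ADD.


Computing ADD day by day:
Day 1: max(0, 25 - 8) = 17
Day 2: max(0, 28 - 8) = 20
Day 3: max(0, 24 - 8) = 16
Day 4: max(0, 23 - 8) = 15
Day 5: max(0, 27 - 8) = 19
Day 6: max(0, 21 - 8) = 13
Total ADD = 100

100


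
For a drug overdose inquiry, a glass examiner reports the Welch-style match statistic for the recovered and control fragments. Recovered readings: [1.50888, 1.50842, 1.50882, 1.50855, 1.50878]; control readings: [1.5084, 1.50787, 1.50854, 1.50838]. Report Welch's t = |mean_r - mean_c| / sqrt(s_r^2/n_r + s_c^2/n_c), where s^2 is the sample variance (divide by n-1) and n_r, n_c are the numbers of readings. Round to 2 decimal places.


Welch's t-criterion for glass RI comparison:
Recovered mean = sum / n_r = 7.54345 / 5 = 1.50869
Control mean = sum / n_c = 6.03319 / 4 = 1.5082975
Recovered sample variance s_r^2 = 3.84e-08
Control sample variance s_c^2 = 8.62917e-08
Welch SE (unpooled) = sqrt(s_r^2/n_r + s_c^2/n_c) = sqrt(7.68e-09 + 2.15729e-08) = sqrt(2.92529e-08) = 0.000171035
|mean_r - mean_c| = 0.0003925
t = 0.0003925 / 0.000171035 = 2.29

2.29


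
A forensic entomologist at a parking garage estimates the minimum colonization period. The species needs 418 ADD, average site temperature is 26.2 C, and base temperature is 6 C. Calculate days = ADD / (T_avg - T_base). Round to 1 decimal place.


Insect development time:
Effective temperature = avg_temp - T_base = 26.2 - 6 = 20.2 C
Days = ADD / effective_temp = 418 / 20.2 = 20.7 days

20.7


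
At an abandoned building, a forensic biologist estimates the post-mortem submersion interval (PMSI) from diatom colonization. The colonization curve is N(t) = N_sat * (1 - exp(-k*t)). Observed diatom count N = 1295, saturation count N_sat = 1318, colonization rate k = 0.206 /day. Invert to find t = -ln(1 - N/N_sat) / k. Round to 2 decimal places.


PMSI from diatom colonization curve:
N / N_sat = 1295 / 1318 = 0.982549
1 - N/N_sat = 0.017451
ln(1 - N/N_sat) = -4.048358
t = -ln(1 - N/N_sat) / k = -(-4.048358) / 0.206 = 19.65 days

19.65


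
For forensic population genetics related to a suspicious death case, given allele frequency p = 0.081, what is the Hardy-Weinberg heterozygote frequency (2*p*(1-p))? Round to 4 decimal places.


Hardy-Weinberg heterozygote frequency:
q = 1 - p = 1 - 0.081 = 0.919
2pq = 2 * 0.081 * 0.919 = 0.1489

0.1489


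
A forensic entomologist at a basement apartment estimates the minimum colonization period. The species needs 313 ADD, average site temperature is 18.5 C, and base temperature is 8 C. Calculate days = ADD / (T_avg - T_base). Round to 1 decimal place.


Insect development time:
Effective temperature = avg_temp - T_base = 18.5 - 8 = 10.5 C
Days = ADD / effective_temp = 313 / 10.5 = 29.8 days

29.8


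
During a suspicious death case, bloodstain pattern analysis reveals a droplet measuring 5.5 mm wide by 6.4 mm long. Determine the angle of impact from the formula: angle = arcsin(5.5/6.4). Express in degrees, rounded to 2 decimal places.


Blood spatter impact angle calculation:
width / length = 5.5 / 6.4 = 0.859375
angle = arcsin(0.859375)
angle = 59.25 degrees

59.25


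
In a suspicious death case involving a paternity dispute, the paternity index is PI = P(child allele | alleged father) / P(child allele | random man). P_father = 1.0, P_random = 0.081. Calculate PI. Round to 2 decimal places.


Paternity Index calculation:
PI = P(allele|father) / P(allele|random)
PI = 1.0 / 0.081
PI = 12.35

12.35


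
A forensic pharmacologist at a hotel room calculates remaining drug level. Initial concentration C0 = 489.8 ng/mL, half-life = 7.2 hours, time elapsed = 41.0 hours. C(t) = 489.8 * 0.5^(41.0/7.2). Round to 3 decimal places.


Drug concentration decay:
Number of half-lives = t / t_half = 41.0 / 7.2 = 5.694444
Decay factor = 0.5^5.694444 = 0.01931086
C(t) = 489.8 * 0.01931086 = 9.458 ng/mL

9.458


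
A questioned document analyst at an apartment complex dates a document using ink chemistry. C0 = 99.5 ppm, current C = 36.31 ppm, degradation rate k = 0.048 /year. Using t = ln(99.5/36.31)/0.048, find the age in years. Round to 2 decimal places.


Document age estimation:
C0/C = 99.5 / 36.31 = 2.740292
ln(C0/C) = 1.008064
t = 1.008064 / 0.048 = 21.00 years

21.00


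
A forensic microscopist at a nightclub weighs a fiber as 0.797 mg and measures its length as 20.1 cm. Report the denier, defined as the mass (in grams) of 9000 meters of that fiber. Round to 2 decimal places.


Denier calculation:
Mass in grams = 0.797 mg / 1000 = 0.000797 g
Length in meters = 20.1 cm / 100 = 0.201 m
Linear density = mass / length = 0.000797 / 0.201 = 0.00396517 g/m
Denier = (g/m) * 9000 = 0.00396517 * 9000 = 35.69

35.69


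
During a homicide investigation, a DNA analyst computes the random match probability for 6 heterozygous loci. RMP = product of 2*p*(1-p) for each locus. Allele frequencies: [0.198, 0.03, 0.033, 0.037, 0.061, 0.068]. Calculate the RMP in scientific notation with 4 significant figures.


Computing RMP for 6 loci:
Locus 1: 2 * 0.198 * 0.802 = 0.317592
Locus 2: 2 * 0.03 * 0.97 = 0.0582
Locus 3: 2 * 0.033 * 0.967 = 0.063822
Locus 4: 2 * 0.037 * 0.963 = 0.071262
Locus 5: 2 * 0.061 * 0.939 = 0.114558
Locus 6: 2 * 0.068 * 0.932 = 0.126752
RMP = 1.221e-06

1.221e-06


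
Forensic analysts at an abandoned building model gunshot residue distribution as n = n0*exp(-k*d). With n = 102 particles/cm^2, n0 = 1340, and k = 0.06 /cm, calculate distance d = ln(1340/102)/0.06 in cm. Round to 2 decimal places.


GSR distance calculation:
n0/n = 1340 / 102 = 13.137255
ln(n0/n) = 2.575452
d = 2.575452 / 0.06 = 42.92 cm

42.92


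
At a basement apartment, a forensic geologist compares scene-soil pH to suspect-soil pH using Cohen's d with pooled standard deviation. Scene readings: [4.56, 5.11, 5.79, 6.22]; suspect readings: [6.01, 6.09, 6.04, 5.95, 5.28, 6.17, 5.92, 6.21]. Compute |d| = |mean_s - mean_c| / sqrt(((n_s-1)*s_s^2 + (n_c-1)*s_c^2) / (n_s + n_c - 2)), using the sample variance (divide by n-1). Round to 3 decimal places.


Pooled-variance Cohen's d for soil pH comparison:
Scene mean = 21.68 / 4 = 5.42
Suspect mean = 47.67 / 8 = 5.95875
Scene sample variance s_s^2 = 0.537533
Suspect sample variance s_c^2 = 0.085212
Pooled variance = ((n_s-1)*s_s^2 + (n_c-1)*s_c^2) / (n_s + n_c - 2) = 0.220909
Pooled SD = sqrt(0.220909) = 0.47001
Mean difference = -0.53875
|d| = |-0.53875| / 0.47001 = 1.146

1.146


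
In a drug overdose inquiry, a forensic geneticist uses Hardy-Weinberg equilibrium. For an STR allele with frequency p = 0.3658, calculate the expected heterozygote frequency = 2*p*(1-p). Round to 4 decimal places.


Hardy-Weinberg heterozygote frequency:
q = 1 - p = 1 - 0.3658 = 0.6342
2pq = 2 * 0.3658 * 0.6342 = 0.4640

0.4640


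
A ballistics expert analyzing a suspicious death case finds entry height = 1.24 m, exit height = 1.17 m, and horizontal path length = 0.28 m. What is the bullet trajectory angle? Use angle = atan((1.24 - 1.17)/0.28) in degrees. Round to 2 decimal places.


Bullet trajectory angle:
Height difference = 1.24 - 1.17 = 0.07 m
angle = atan(0.07 / 0.28)
angle = atan(0.25)
angle = 14.04 degrees

14.04


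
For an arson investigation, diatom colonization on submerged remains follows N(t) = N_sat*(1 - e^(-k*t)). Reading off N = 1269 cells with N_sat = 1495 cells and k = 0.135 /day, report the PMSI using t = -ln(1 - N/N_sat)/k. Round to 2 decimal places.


PMSI from diatom colonization curve:
N / N_sat = 1269 / 1495 = 0.848829
1 - N/N_sat = 0.151171
ln(1 - N/N_sat) = -1.889344
t = -ln(1 - N/N_sat) / k = -(-1.889344) / 0.135 = 14.00 days

14.00


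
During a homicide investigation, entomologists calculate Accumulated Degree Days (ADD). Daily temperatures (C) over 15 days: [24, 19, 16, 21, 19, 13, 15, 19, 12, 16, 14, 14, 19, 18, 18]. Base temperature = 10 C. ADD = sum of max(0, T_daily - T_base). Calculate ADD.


Computing ADD day by day:
Day 1: max(0, 24 - 10) = 14
Day 2: max(0, 19 - 10) = 9
Day 3: max(0, 16 - 10) = 6
Day 4: max(0, 21 - 10) = 11
Day 5: max(0, 19 - 10) = 9
Day 6: max(0, 13 - 10) = 3
Day 7: max(0, 15 - 10) = 5
Day 8: max(0, 19 - 10) = 9
Day 9: max(0, 12 - 10) = 2
Day 10: max(0, 16 - 10) = 6
Day 11: max(0, 14 - 10) = 4
Day 12: max(0, 14 - 10) = 4
Day 13: max(0, 19 - 10) = 9
Day 14: max(0, 18 - 10) = 8
Day 15: max(0, 18 - 10) = 8
Total ADD = 107

107


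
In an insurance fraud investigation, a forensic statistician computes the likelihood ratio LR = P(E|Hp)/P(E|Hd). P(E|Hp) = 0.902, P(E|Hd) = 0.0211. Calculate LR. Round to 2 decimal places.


Likelihood ratio calculation:
LR = P(E|Hp) / P(E|Hd)
LR = 0.902 / 0.0211
LR = 42.75

42.75


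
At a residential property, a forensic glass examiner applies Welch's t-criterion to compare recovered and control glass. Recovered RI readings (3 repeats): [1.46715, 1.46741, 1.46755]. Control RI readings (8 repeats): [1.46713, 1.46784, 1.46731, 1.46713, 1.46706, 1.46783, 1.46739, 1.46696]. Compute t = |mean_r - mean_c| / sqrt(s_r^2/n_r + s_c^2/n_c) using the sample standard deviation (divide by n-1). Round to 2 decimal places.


Welch's t-criterion for glass RI comparison:
Recovered mean = sum / n_r = 4.40211 / 3 = 1.46737
Control mean = sum / n_c = 11.73865 / 8 = 1.4673312
Recovered sample variance s_r^2 = 4.12e-08
Control sample variance s_c^2 = 1.14841e-07
Welch SE (unpooled) = sqrt(s_r^2/n_r + s_c^2/n_c) = sqrt(1.37333e-08 + 1.43551e-08) = sqrt(2.80884e-08) = 0.000167596
|mean_r - mean_c| = 3.875e-05
t = 3.875e-05 / 0.000167596 = 0.23

0.23


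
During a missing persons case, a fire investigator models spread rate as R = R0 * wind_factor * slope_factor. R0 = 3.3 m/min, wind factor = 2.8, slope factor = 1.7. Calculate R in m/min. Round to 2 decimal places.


Fire spread rate calculation:
R = R0 * wind_factor * slope_factor
= 3.3 * 2.8 * 1.7
= 9.24 * 1.7
= 15.71 m/min

15.71


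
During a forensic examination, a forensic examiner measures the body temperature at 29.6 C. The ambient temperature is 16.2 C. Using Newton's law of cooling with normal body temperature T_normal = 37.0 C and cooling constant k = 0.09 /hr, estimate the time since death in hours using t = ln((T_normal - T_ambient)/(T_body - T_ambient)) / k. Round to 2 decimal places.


Using Newton's law of cooling:
t = ln((T_normal - T_ambient) / (T_body - T_ambient)) / k
T_normal - T_ambient = 20.8
T_body - T_ambient = 13.4
Ratio = 1.552239
ln(ratio) = 0.439698
t = 0.439698 / 0.09 = 4.89 hours

4.89


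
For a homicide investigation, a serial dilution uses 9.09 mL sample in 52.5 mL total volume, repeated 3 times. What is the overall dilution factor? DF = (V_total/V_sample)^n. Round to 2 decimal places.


Dilution factor calculation:
Single dilution = V_total / V_sample = 52.5 / 9.09 ≈ 5.775578
Number of dilutions = 3
Total DF = (52.5 / 9.09)^3 (full precision, rounded at the end) = 192.66

192.66


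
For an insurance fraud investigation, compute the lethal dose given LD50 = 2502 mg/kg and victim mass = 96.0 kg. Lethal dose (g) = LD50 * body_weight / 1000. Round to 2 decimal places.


Lethal dose calculation:
Lethal dose = LD50 * body_weight / 1000
= 2502 * 96.0 / 1000
= 240192 / 1000
= 240.19 g

240.19


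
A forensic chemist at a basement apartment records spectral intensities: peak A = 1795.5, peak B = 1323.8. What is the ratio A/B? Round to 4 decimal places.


Spectral peak ratio:
Peak A = 1795.5 counts
Peak B = 1323.8 counts
Ratio = 1795.5 / 1323.8 = 1.3563

1.3563
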